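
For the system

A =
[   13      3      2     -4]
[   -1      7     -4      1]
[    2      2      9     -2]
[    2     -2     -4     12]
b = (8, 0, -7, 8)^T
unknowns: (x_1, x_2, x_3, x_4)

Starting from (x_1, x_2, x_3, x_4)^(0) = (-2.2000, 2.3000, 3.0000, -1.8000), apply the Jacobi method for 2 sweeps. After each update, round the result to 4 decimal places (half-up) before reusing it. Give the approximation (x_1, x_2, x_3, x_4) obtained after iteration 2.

(1.1612, -1.1639, -0.4021, 0.6980)

Iteration 1:
  x_1 = (8 - (3)·2.3000 - (2)·3.0000 - (-4)·-1.8000) / (13) = -0.9308
  x_2 = (0 - (-1)·-2.2000 - (-4)·3.0000 - (1)·-1.8000) / (7) = 1.6571
  x_3 = (-7 - (2)·-2.2000 - (2)·2.3000 - (-2)·-1.8000) / (9) = -1.2000
  x_4 = (8 - (2)·-2.2000 - (-2)·2.3000 - (-4)·3.0000) / (12) = 2.4167
Iteration 2:
  x_1 = (8 - (3)·1.6571 - (2)·-1.2000 - (-4)·2.4167) / (13) = 1.1612
  x_2 = (0 - (-1)·-0.9308 - (-4)·-1.2000 - (1)·2.4167) / (7) = -1.1639
  x_3 = (-7 - (2)·-0.9308 - (2)·1.6571 - (-2)·2.4167) / (9) = -0.4021
  x_4 = (8 - (2)·-0.9308 - (-2)·1.6571 - (-4)·-1.2000) / (12) = 0.6980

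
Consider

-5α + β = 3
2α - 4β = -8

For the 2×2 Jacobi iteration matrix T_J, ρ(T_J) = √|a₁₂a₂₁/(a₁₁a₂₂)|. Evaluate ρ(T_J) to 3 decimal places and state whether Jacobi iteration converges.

a₁₂a₂₁/(a₁₁a₂₂) = (1)·(2) / ((-5)·(-4)) = 0.100000
ρ = √|0.100000| = √0.100000 = 0.316
ρ < 1, so Jacobi converges

0.316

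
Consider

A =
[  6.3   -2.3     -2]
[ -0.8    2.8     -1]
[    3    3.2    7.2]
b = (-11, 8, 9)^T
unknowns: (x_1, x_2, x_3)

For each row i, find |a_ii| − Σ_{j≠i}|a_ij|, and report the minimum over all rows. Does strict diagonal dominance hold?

row 1: |6.3| − (2.3+2) = 2
row 2: |2.8| − (0.8+1) = 1
row 3: |7.2| − (3+3.2) = 1
minimum over rows = 1 → strictly diagonally dominant (convergence guaranteed)

1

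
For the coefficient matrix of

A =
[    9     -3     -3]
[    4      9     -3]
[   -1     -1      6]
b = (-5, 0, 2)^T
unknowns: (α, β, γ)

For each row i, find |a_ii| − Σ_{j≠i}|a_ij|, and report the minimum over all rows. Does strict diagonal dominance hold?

2

row 1: |9| − (3+3) = 3
row 2: |9| − (4+3) = 2
row 3: |6| − (1+1) = 4
minimum over rows = 2 → strictly diagonally dominant (convergence guaranteed)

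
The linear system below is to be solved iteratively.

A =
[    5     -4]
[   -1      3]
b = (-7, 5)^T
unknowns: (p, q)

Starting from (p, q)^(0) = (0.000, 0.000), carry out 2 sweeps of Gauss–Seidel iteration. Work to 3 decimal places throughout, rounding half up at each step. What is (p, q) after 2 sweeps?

(-0.440, 1.520)

Iteration 1:
  p = (-7 - (-4)·0.000) / (5) = -1.400
  q = (5 - (-1)·-1.400) / (3) = 1.200
Iteration 2:
  p = (-7 - (-4)·1.200) / (5) = -0.440
  q = (5 - (-1)·-0.440) / (3) = 1.520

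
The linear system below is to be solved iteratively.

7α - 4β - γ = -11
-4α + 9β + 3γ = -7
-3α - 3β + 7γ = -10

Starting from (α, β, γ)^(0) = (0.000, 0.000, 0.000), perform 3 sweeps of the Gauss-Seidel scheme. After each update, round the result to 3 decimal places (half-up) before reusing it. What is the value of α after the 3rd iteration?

Iteration 1:
  α = (-11 - (-4)·0.000 - (-1)·0.000) / (7) = -1.571
  β = (-7 - (-4)·-1.571 - (3)·0.000) / (9) = -1.476
  γ = (-10 - (-3)·-1.571 - (-3)·-1.476) / (7) = -2.734
Iteration 2:
  α = (-11 - (-4)·-1.476 - (-1)·-2.734) / (7) = -2.805
  β = (-7 - (-4)·-2.805 - (3)·-2.734) / (9) = -1.113
  γ = (-10 - (-3)·-2.805 - (-3)·-1.113) / (7) = -3.108
Iteration 3:
  α = (-11 - (-4)·-1.113 - (-1)·-3.108) / (7) = -2.651
  β = (-7 - (-4)·-2.651 - (3)·-3.108) / (9) = -0.920
  γ = (-10 - (-3)·-2.651 - (-3)·-0.920) / (7) = -2.959

-2.651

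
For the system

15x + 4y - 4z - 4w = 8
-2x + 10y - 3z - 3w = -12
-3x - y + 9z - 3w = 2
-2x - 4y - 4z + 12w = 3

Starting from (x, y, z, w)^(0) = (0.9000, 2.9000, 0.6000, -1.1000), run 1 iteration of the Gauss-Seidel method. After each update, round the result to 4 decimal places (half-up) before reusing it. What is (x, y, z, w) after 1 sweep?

Iteration 1:
  x = (8 - (4)·2.9000 - (-4)·0.6000 - (-4)·-1.1000) / (15) = -0.3733
  y = (-12 - (-2)·-0.3733 - (-3)·0.6000 - (-3)·-1.1000) / (10) = -1.4247
  z = (2 - (-3)·-0.3733 - (-1)·-1.4247 - (-3)·-1.1000) / (9) = -0.4272
  w = (3 - (-2)·-0.3733 - (-4)·-1.4247 - (-4)·-0.4272) / (12) = -0.4295

(-0.3733, -1.4247, -0.4272, -0.4295)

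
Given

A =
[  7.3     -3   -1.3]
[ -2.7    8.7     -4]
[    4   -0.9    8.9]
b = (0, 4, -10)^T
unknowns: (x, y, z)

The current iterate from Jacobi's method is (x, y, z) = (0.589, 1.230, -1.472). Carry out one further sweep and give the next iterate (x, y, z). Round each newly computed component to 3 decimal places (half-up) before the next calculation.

One sweep:
  x = (0 - (-3)·1.230 - (-1.3)·-1.472) / (7.3) = 0.243
  y = (4 - (-2.7)·0.589 - (-4)·-1.472) / (8.7) = -0.034
  z = (-10 - (4)·0.589 - (-0.9)·1.230) / (8.9) = -1.264

(0.243, -0.034, -1.264)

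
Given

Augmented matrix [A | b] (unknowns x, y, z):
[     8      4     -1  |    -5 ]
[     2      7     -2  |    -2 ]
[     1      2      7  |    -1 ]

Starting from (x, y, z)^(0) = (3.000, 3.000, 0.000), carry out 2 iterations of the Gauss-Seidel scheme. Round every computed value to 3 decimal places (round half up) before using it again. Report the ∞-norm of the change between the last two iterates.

1.348

Iteration 1:
  x = (-5 - (4)·3.000 - (-1)·0.000) / (8) = -2.125
  y = (-2 - (2)·-2.125 - (-2)·0.000) / (7) = 0.321
  z = (-1 - (1)·-2.125 - (2)·0.321) / (7) = 0.069
Iteration 2:
  x = (-5 - (4)·0.321 - (-1)·0.069) / (8) = -0.777
  y = (-2 - (2)·-0.777 - (-2)·0.069) / (7) = -0.044
  z = (-1 - (1)·-0.777 - (2)·-0.044) / (7) = -0.019
Change: (1.348, -0.365, -0.088) → max |·| = 1.348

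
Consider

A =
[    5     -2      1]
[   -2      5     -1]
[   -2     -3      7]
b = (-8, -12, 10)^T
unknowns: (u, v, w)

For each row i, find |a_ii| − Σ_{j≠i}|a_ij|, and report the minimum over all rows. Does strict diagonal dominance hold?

row 1: |5| − (2+1) = 2
row 2: |5| − (2+1) = 2
row 3: |7| − (2+3) = 2
minimum over rows = 2 → strictly diagonally dominant (convergence guaranteed)

2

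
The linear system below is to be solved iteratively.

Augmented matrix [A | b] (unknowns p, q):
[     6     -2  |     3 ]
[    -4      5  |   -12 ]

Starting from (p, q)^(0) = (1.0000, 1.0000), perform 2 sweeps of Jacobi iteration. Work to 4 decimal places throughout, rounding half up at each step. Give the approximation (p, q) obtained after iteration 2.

(-0.0333, -1.7334)

Iteration 1:
  p = (3 - (-2)·1.0000) / (6) = 0.8333
  q = (-12 - (-4)·1.0000) / (5) = -1.6000
Iteration 2:
  p = (3 - (-2)·-1.6000) / (6) = -0.0333
  q = (-12 - (-4)·0.8333) / (5) = -1.7334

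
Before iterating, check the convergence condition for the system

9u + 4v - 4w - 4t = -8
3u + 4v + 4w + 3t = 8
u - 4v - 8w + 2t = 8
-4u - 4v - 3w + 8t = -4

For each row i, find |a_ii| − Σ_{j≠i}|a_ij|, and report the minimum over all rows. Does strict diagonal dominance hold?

row 1: |9| − (4+4+4) = -3
row 2: |4| − (3+4+3) = -6
row 3: |-8| − (1+4+2) = 1
row 4: |8| − (4+4+3) = -3
minimum over rows = -6 → not strictly diagonally dominant

-6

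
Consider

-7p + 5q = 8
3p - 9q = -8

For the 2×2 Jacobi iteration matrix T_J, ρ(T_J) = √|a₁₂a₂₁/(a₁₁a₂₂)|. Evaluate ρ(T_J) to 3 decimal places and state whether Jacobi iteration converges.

0.488

a₁₂a₂₁/(a₁₁a₂₂) = (5)·(3) / ((-7)·(-9)) = 0.238095
ρ = √|0.238095| = √0.238095 = 0.488
ρ < 1, so Jacobi converges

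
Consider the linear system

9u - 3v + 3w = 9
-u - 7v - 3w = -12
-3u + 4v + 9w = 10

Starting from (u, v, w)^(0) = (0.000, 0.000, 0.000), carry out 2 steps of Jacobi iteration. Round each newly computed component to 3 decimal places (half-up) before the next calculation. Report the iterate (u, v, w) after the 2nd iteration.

Iteration 1:
  u = (9 - (-3)·0.000 - (3)·0.000) / (9) = 1.000
  v = (-12 - (-1)·0.000 - (-3)·0.000) / (-7) = 1.714
  w = (10 - (-3)·0.000 - (4)·0.000) / (9) = 1.111
Iteration 2:
  u = (9 - (-3)·1.714 - (3)·1.111) / (9) = 1.201
  v = (-12 - (-1)·1.000 - (-3)·1.111) / (-7) = 1.095
  w = (10 - (-3)·1.000 - (4)·1.714) / (9) = 0.683

(1.201, 1.095, 0.683)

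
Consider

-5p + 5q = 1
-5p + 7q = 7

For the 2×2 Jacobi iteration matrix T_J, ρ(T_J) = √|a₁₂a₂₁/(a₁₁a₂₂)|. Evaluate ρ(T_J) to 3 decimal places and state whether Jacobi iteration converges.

a₁₂a₂₁/(a₁₁a₂₂) = (5)·(-5) / ((-5)·(7)) = 0.714286
ρ = √|0.714286| = √0.714286 = 0.845
ρ < 1, so Jacobi converges

0.845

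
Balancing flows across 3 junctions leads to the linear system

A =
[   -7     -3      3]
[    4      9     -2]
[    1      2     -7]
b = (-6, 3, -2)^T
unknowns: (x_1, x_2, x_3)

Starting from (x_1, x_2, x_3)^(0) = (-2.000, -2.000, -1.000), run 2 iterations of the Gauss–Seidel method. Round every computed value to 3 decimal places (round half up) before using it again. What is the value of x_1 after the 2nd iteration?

Iteration 1:
  x_1 = (-6 - (-3)·-2.000 - (3)·-1.000) / (-7) = 1.286
  x_2 = (3 - (4)·1.286 - (-2)·-1.000) / (9) = -0.460
  x_3 = (-2 - (1)·1.286 - (2)·-0.460) / (-7) = 0.338
Iteration 2:
  x_1 = (-6 - (-3)·-0.460 - (3)·0.338) / (-7) = 1.199
  x_2 = (3 - (4)·1.199 - (-2)·0.338) / (9) = -0.124
  x_3 = (-2 - (1)·1.199 - (2)·-0.124) / (-7) = 0.422

1.199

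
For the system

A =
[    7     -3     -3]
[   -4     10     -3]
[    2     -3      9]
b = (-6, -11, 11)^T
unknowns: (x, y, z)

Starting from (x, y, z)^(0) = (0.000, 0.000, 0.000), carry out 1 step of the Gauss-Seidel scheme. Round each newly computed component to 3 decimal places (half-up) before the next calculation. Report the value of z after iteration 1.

Iteration 1:
  x = (-6 - (-3)·0.000 - (-3)·0.000) / (7) = -0.857
  y = (-11 - (-4)·-0.857 - (-3)·0.000) / (10) = -1.443
  z = (11 - (2)·-0.857 - (-3)·-1.443) / (9) = 0.932

0.932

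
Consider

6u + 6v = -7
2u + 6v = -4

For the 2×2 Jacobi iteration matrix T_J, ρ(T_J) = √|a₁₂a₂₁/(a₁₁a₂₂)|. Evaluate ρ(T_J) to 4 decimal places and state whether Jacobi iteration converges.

0.5774

a₁₂a₂₁/(a₁₁a₂₂) = (6)·(2) / ((6)·(6)) = 0.333333
ρ = √|0.333333| = √0.333333 = 0.5774
ρ < 1, so Jacobi converges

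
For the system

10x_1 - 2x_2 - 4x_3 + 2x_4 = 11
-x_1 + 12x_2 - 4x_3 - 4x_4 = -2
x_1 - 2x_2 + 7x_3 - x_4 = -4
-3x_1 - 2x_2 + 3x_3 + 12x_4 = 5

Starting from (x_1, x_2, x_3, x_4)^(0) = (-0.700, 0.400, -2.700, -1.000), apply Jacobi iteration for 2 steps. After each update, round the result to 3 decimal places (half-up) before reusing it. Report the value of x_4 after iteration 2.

0.374

Iteration 1:
  x_1 = (11 - (-2)·0.400 - (-4)·-2.700 - (2)·-1.000) / (10) = 0.300
  x_2 = (-2 - (-1)·-0.700 - (-4)·-2.700 - (-4)·-1.000) / (12) = -1.458
  x_3 = (-4 - (1)·-0.700 - (-2)·0.400 - (-1)·-1.000) / (7) = -0.500
  x_4 = (5 - (-3)·-0.700 - (-2)·0.400 - (3)·-2.700) / (12) = 0.983
Iteration 2:
  x_1 = (11 - (-2)·-1.458 - (-4)·-0.500 - (2)·0.983) / (10) = 0.412
  x_2 = (-2 - (-1)·0.300 - (-4)·-0.500 - (-4)·0.983) / (12) = 0.019
  x_3 = (-4 - (1)·0.300 - (-2)·-1.458 - (-1)·0.983) / (7) = -0.890
  x_4 = (5 - (-3)·0.300 - (-2)·-1.458 - (3)·-0.500) / (12) = 0.374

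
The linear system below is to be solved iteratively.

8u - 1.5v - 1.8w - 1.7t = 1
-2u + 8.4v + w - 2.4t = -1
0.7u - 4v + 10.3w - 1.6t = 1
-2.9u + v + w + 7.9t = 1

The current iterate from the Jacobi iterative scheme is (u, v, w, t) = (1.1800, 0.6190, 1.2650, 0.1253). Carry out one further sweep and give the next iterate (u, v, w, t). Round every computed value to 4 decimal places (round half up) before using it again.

One sweep:
  u = (1 - (-1.5)·0.6190 - (-1.8)·1.2650 - (-1.7)·0.1253) / (8) = 0.5523
  v = (-1 - (-2)·1.1800 - (1)·1.2650 - (-2.4)·0.1253) / (8.4) = 0.0471
  w = (1 - (0.7)·1.1800 - (-4)·0.6190 - (-1.6)·0.1253) / (10.3) = 0.2767
  t = (1 - (-2.9)·1.1800 - (1)·0.6190 - (1)·1.2650) / (7.9) = 0.3213

(0.5523, 0.0471, 0.2767, 0.3213)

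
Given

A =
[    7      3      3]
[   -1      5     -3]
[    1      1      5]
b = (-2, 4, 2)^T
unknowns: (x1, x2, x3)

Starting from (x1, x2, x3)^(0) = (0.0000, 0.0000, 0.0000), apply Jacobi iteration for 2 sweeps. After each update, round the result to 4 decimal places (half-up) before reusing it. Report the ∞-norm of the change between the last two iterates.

Iteration 1:
  x1 = (-2 - (3)·0.0000 - (3)·0.0000) / (7) = -0.2857
  x2 = (4 - (-1)·0.0000 - (-3)·0.0000) / (5) = 0.8000
  x3 = (2 - (1)·0.0000 - (1)·0.0000) / (5) = 0.4000
Iteration 2:
  x1 = (-2 - (3)·0.8000 - (3)·0.4000) / (7) = -0.8000
  x2 = (4 - (-1)·-0.2857 - (-3)·0.4000) / (5) = 0.9829
  x3 = (2 - (1)·-0.2857 - (1)·0.8000) / (5) = 0.2971
Change: (-0.5143, 0.1829, -0.1029) → max |·| = 0.5143

0.5143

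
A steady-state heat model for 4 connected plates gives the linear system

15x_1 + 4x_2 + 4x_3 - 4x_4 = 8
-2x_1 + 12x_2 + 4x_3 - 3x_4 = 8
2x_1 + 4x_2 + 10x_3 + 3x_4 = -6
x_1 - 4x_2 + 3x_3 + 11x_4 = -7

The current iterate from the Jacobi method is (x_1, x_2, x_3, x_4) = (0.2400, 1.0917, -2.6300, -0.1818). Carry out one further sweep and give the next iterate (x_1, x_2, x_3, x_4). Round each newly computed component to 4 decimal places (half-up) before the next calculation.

(0.8951, 1.5379, -1.0301, 0.4561)

One sweep:
  x_1 = (8 - (4)·1.0917 - (4)·-2.6300 - (-4)·-0.1818) / (15) = 0.8951
  x_2 = (8 - (-2)·0.2400 - (4)·-2.6300 - (-3)·-0.1818) / (12) = 1.5379
  x_3 = (-6 - (2)·0.2400 - (4)·1.0917 - (3)·-0.1818) / (10) = -1.0301
  x_4 = (-7 - (1)·0.2400 - (-4)·1.0917 - (3)·-2.6300) / (11) = 0.4561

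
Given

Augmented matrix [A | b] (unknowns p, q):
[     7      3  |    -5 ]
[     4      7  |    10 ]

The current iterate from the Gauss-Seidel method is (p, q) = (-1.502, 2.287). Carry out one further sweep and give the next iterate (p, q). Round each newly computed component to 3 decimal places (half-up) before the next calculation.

One sweep:
  p = (-5 - (3)·2.287) / (7) = -1.694
  q = (10 - (4)·-1.694) / (7) = 2.397

(-1.694, 2.397)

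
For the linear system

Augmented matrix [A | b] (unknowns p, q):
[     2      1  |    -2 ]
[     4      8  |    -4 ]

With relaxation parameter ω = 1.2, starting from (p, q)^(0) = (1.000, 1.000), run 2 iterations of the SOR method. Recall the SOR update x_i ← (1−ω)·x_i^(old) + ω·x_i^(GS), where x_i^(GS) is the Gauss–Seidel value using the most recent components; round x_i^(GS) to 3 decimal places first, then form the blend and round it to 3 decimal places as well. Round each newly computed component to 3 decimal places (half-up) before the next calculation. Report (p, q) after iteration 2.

Iteration 1:
  p: GS value = (-2 - (1)·1.000) / (2) = -1.500;  p ← (1−ω)·1.000 + ω·-1.500 = -2.000
  q: GS value = (-4 - (4)·-2.000) / (8) = 0.500;  q ← (1−ω)·1.000 + ω·0.500 = 0.400
Iteration 2:
  p: GS value = (-2 - (1)·0.400) / (2) = -1.200;  p ← (1−ω)·-2.000 + ω·-1.200 = -1.040
  q: GS value = (-4 - (4)·-1.040) / (8) = 0.020;  q ← (1−ω)·0.400 + ω·0.020 = -0.056

(-1.040, -0.056)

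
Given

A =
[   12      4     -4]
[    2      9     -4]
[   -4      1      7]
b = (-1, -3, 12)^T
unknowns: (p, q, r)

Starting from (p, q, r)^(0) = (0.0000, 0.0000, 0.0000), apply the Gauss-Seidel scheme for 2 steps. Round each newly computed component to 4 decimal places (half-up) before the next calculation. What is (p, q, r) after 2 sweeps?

Iteration 1:
  p = (-1 - (4)·0.0000 - (-4)·0.0000) / (12) = -0.0833
  q = (-3 - (2)·-0.0833 - (-4)·0.0000) / (9) = -0.3148
  r = (12 - (-4)·-0.0833 - (1)·-0.3148) / (7) = 1.7117
Iteration 2:
  p = (-1 - (4)·-0.3148 - (-4)·1.7117) / (12) = 0.5922
  q = (-3 - (2)·0.5922 - (-4)·1.7117) / (9) = 0.2958
  r = (12 - (-4)·0.5922 - (1)·0.2958) / (7) = 2.0104

(0.5922, 0.2958, 2.0104)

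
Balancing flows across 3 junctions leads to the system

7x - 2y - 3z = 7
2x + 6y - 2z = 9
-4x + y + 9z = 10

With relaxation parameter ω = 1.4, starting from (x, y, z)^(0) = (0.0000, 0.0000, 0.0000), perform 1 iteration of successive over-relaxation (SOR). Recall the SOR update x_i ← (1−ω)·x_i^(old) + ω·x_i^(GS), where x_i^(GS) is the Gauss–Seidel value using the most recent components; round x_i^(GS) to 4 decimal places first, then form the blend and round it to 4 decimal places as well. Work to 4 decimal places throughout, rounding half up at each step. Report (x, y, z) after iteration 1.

(1.4000, 1.4466, 2.2016)

Iteration 1:
  x: GS value = (7 - (-2)·0.0000 - (-3)·0.0000) / (7) = 1.0000;  x ← (1−ω)·0.0000 + ω·1.0000 = 1.4000
  y: GS value = (9 - (2)·1.4000 - (-2)·0.0000) / (6) = 1.0333;  y ← (1−ω)·0.0000 + ω·1.0333 = 1.4466
  z: GS value = (10 - (-4)·1.4000 - (1)·1.4466) / (9) = 1.5726;  z ← (1−ω)·0.0000 + ω·1.5726 = 2.2016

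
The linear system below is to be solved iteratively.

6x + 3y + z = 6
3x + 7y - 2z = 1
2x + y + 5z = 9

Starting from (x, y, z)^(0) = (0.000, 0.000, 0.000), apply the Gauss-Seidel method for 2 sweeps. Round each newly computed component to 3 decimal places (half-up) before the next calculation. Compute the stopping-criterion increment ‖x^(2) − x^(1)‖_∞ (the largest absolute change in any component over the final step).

Iteration 1:
  x = (6 - (3)·0.000 - (1)·0.000) / (6) = 1.000
  y = (1 - (3)·1.000 - (-2)·0.000) / (7) = -0.286
  z = (9 - (2)·1.000 - (1)·-0.286) / (5) = 1.457
Iteration 2:
  x = (6 - (3)·-0.286 - (1)·1.457) / (6) = 0.900
  y = (1 - (3)·0.900 - (-2)·1.457) / (7) = 0.173
  z = (9 - (2)·0.900 - (1)·0.173) / (5) = 1.405
Change: (-0.100, 0.459, -0.052) → max |·| = 0.459

0.459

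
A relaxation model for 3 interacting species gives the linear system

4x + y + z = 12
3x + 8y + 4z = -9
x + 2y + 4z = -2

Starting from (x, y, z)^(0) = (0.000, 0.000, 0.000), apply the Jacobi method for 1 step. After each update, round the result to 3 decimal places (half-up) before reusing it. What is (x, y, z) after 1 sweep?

Iteration 1:
  x = (12 - (1)·0.000 - (1)·0.000) / (4) = 3.000
  y = (-9 - (3)·0.000 - (4)·0.000) / (8) = -1.125
  z = (-2 - (1)·0.000 - (2)·0.000) / (4) = -0.500

(3.000, -1.125, -0.500)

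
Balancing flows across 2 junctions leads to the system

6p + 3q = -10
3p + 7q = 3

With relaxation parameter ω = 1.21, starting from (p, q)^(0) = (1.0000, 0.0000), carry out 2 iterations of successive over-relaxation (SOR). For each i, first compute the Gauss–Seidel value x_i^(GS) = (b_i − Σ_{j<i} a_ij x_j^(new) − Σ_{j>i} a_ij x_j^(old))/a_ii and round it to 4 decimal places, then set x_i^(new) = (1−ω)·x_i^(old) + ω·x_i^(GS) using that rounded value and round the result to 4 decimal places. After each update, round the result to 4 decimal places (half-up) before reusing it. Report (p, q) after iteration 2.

(-2.5614, 1.4954)

Iteration 1:
  p: GS value = (-10 - (3)·0.0000) / (6) = -1.6667;  p ← (1−ω)·1.0000 + ω·-1.6667 = -2.2267
  q: GS value = (3 - (3)·-2.2267) / (7) = 1.3829;  q ← (1−ω)·0.0000 + ω·1.3829 = 1.6733
Iteration 2:
  p: GS value = (-10 - (3)·1.6733) / (6) = -2.5033;  p ← (1−ω)·-2.2267 + ω·-2.5033 = -2.5614
  q: GS value = (3 - (3)·-2.5614) / (7) = 1.5263;  q ← (1−ω)·1.6733 + ω·1.5263 = 1.4954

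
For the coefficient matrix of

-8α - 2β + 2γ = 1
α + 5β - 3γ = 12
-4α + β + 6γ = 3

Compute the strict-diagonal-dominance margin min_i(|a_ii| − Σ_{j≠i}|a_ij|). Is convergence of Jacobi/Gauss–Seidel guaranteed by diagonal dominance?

1

row 1: |-8| − (2+2) = 4
row 2: |5| − (1+3) = 1
row 3: |6| − (4+1) = 1
minimum over rows = 1 → strictly diagonally dominant (convergence guaranteed)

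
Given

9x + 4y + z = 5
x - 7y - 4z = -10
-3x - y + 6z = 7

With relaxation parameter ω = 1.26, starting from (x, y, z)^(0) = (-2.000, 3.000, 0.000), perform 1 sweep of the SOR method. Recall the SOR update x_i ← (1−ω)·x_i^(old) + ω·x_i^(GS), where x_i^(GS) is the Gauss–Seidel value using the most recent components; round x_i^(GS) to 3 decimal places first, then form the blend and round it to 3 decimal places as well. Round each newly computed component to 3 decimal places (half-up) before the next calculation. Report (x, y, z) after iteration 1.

(-0.460, 0.937, 1.377)

Iteration 1:
  x: GS value = (5 - (4)·3.000 - (1)·0.000) / (9) = -0.778;  x ← (1−ω)·-2.000 + ω·-0.778 = -0.460
  y: GS value = (-10 - (1)·-0.460 - (-4)·0.000) / (-7) = 1.363;  y ← (1−ω)·3.000 + ω·1.363 = 0.937
  z: GS value = (7 - (-3)·-0.460 - (-1)·0.937) / (6) = 1.093;  z ← (1−ω)·0.000 + ω·1.093 = 1.377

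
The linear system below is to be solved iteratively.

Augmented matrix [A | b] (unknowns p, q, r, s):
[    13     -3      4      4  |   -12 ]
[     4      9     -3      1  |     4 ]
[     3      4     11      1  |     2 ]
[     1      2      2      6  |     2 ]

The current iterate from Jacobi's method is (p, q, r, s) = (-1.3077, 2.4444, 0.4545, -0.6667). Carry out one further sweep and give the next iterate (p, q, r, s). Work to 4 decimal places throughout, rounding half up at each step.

One sweep:
  p = (-12 - (-3)·2.4444 - (4)·0.4545 - (4)·-0.6667) / (13) = -0.2937
  q = (4 - (4)·-1.3077 - (-3)·0.4545 - (1)·-0.6667) / (9) = 1.2512
  r = (2 - (3)·-1.3077 - (4)·2.4444 - (1)·-0.6667) / (11) = -0.2898
  s = (2 - (1)·-1.3077 - (2)·2.4444 - (2)·0.4545) / (6) = -0.4150

(-0.2937, 1.2512, -0.2898, -0.4150)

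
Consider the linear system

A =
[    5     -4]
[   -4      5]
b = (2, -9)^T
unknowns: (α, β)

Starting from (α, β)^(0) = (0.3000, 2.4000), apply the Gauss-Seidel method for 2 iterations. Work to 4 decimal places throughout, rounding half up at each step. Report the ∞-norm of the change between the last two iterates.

Iteration 1:
  α = (2 - (-4)·2.4000) / (5) = 2.3200
  β = (-9 - (-4)·2.3200) / (5) = 0.0560
Iteration 2:
  α = (2 - (-4)·0.0560) / (5) = 0.4448
  β = (-9 - (-4)·0.4448) / (5) = -1.4442
Change: (-1.8752, -1.5002) → max |·| = 1.8752

1.8752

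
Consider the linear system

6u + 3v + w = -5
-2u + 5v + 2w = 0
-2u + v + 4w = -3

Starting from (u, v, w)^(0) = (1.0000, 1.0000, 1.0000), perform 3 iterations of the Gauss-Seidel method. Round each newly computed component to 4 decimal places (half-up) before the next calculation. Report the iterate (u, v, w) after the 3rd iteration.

(-0.9042, 0.0083, -1.2042)

Iteration 1:
  u = (-5 - (3)·1.0000 - (1)·1.0000) / (6) = -1.5000
  v = (0 - (-2)·-1.5000 - (2)·1.0000) / (5) = -1.0000
  w = (-3 - (-2)·-1.5000 - (1)·-1.0000) / (4) = -1.2500
Iteration 2:
  u = (-5 - (3)·-1.0000 - (1)·-1.2500) / (6) = -0.1250
  v = (0 - (-2)·-0.1250 - (2)·-1.2500) / (5) = 0.4500
  w = (-3 - (-2)·-0.1250 - (1)·0.4500) / (4) = -0.9250
Iteration 3:
  u = (-5 - (3)·0.4500 - (1)·-0.9250) / (6) = -0.9042
  v = (0 - (-2)·-0.9042 - (2)·-0.9250) / (5) = 0.0083
  w = (-3 - (-2)·-0.9042 - (1)·0.0083) / (4) = -1.2042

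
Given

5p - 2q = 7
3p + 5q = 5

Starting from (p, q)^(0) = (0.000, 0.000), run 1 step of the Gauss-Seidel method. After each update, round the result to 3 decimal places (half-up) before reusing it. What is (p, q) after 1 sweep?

Iteration 1:
  p = (7 - (-2)·0.000) / (5) = 1.400
  q = (5 - (3)·1.400) / (5) = 0.160

(1.400, 0.160)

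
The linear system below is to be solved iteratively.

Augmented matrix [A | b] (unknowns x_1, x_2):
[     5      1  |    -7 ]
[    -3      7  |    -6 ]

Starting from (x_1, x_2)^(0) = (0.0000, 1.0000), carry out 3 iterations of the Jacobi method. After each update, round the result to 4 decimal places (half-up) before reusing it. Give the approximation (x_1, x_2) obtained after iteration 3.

(-1.0914, -1.3837)

Iteration 1:
  x_1 = (-7 - (1)·1.0000) / (5) = -1.6000
  x_2 = (-6 - (-3)·0.0000) / (7) = -0.8571
Iteration 2:
  x_1 = (-7 - (1)·-0.8571) / (5) = -1.2286
  x_2 = (-6 - (-3)·-1.6000) / (7) = -1.5429
Iteration 3:
  x_1 = (-7 - (1)·-1.5429) / (5) = -1.0914
  x_2 = (-6 - (-3)·-1.2286) / (7) = -1.3837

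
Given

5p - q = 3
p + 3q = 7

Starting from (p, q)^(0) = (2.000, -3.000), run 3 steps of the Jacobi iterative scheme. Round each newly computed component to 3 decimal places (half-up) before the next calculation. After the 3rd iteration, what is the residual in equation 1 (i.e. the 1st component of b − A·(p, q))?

Iteration 1:
  p = (3 - (-1)·-3.000) / (5) = 0.000
  q = (7 - (1)·2.000) / (3) = 1.667
Iteration 2:
  p = (3 - (-1)·1.667) / (5) = 0.933
  q = (7 - (1)·0.000) / (3) = 2.333
Iteration 3:
  p = (3 - (-1)·2.333) / (5) = 1.067
  q = (7 - (1)·0.933) / (3) = 2.022
Residual b − A·x = (-0.313, -0.133)

-0.313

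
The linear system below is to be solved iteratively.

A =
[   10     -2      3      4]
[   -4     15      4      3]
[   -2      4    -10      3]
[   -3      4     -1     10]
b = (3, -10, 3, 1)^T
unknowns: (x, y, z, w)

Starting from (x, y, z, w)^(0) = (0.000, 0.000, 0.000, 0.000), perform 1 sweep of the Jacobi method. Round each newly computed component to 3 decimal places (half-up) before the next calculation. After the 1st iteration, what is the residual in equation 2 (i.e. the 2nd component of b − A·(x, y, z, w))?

Iteration 1:
  x = (3 - (-2)·0.000 - (3)·0.000 - (4)·0.000) / (10) = 0.300
  y = (-10 - (-4)·0.000 - (4)·0.000 - (3)·0.000) / (15) = -0.667
  z = (3 - (-2)·0.000 - (4)·0.000 - (3)·0.000) / (-10) = -0.300
  w = (1 - (-3)·0.000 - (4)·0.000 - (-1)·0.000) / (10) = 0.100
Residual b − A·x = (-0.834, 2.105, 2.968, 3.268)

2.105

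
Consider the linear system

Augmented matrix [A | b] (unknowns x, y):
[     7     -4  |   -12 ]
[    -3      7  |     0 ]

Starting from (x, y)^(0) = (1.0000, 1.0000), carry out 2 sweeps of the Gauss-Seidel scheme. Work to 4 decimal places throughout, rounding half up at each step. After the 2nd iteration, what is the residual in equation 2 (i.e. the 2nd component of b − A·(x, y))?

Iteration 1:
  x = (-12 - (-4)·1.0000) / (7) = -1.1429
  y = (0 - (-3)·-1.1429) / (7) = -0.4898
Iteration 2:
  x = (-12 - (-4)·-0.4898) / (7) = -1.9942
  y = (0 - (-3)·-1.9942) / (7) = -0.8547
Residual b − A·x = (-1.4594, 0.0003)

0.0003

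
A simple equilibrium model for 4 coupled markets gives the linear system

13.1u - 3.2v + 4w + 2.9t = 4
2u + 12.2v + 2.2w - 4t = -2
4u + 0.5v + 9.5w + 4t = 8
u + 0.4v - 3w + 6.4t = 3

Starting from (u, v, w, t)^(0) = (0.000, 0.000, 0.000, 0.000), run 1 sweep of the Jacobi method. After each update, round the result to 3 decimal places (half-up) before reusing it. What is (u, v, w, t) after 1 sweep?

(0.305, -0.164, 0.842, 0.469)

Iteration 1:
  u = (4 - (-3.2)·0.000 - (4)·0.000 - (2.9)·0.000) / (13.1) = 0.305
  v = (-2 - (2)·0.000 - (2.2)·0.000 - (-4)·0.000) / (12.2) = -0.164
  w = (8 - (4)·0.000 - (0.5)·0.000 - (4)·0.000) / (9.5) = 0.842
  t = (3 - (1)·0.000 - (0.4)·0.000 - (-3)·0.000) / (6.4) = 0.469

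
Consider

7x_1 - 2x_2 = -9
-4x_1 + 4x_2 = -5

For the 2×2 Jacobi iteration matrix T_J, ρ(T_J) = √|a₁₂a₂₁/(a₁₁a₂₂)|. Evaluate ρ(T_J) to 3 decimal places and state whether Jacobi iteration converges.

a₁₂a₂₁/(a₁₁a₂₂) = (-2)·(-4) / ((7)·(4)) = 0.285714
ρ = √|0.285714| = √0.285714 = 0.535
ρ < 1, so Jacobi converges

0.535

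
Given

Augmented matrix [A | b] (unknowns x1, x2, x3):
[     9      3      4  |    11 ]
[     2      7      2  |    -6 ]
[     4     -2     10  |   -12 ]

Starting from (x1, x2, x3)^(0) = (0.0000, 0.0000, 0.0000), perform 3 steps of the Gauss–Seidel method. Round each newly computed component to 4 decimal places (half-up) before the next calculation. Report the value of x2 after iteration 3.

Iteration 1:
  x1 = (11 - (3)·0.0000 - (4)·0.0000) / (9) = 1.2222
  x2 = (-6 - (2)·1.2222 - (2)·0.0000) / (7) = -1.2063
  x3 = (-12 - (4)·1.2222 - (-2)·-1.2063) / (10) = -1.9301
Iteration 2:
  x1 = (11 - (3)·-1.2063 - (4)·-1.9301) / (9) = 2.4821
  x2 = (-6 - (2)·2.4821 - (2)·-1.9301) / (7) = -1.0149
  x3 = (-12 - (4)·2.4821 - (-2)·-1.0149) / (10) = -2.3958
Iteration 3:
  x1 = (11 - (3)·-1.0149 - (4)·-2.3958) / (9) = 2.6253
  x2 = (-6 - (2)·2.6253 - (2)·-2.3958) / (7) = -0.9227
  x3 = (-12 - (4)·2.6253 - (-2)·-0.9227) / (10) = -2.4347

-0.9227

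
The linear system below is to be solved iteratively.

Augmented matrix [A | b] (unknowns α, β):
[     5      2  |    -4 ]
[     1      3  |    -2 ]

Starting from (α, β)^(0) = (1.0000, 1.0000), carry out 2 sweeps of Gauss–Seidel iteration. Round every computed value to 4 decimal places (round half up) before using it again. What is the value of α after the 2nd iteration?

-0.6933

Iteration 1:
  α = (-4 - (2)·1.0000) / (5) = -1.2000
  β = (-2 - (1)·-1.2000) / (3) = -0.2667
Iteration 2:
  α = (-4 - (2)·-0.2667) / (5) = -0.6933
  β = (-2 - (1)·-0.6933) / (3) = -0.4356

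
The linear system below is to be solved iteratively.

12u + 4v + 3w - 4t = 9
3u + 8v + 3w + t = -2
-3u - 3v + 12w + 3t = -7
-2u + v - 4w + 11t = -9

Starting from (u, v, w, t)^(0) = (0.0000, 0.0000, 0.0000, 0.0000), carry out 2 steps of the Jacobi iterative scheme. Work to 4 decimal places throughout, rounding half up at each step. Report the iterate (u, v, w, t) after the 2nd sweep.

(0.7064, -0.2102, -0.2538, -0.8712)

Iteration 1:
  u = (9 - (4)·0.0000 - (3)·0.0000 - (-4)·0.0000) / (12) = 0.7500
  v = (-2 - (3)·0.0000 - (3)·0.0000 - (1)·0.0000) / (8) = -0.2500
  w = (-7 - (-3)·0.0000 - (-3)·0.0000 - (3)·0.0000) / (12) = -0.5833
  t = (-9 - (-2)·0.0000 - (1)·0.0000 - (-4)·0.0000) / (11) = -0.8182
Iteration 2:
  u = (9 - (4)·-0.2500 - (3)·-0.5833 - (-4)·-0.8182) / (12) = 0.7064
  v = (-2 - (3)·0.7500 - (3)·-0.5833 - (1)·-0.8182) / (8) = -0.2102
  w = (-7 - (-3)·0.7500 - (-3)·-0.2500 - (3)·-0.8182) / (12) = -0.2538
  t = (-9 - (-2)·0.7500 - (1)·-0.2500 - (-4)·-0.5833) / (11) = -0.8712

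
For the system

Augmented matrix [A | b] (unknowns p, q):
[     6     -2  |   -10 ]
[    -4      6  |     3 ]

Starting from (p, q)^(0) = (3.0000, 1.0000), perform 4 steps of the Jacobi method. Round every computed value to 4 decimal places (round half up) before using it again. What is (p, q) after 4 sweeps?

Iteration 1:
  p = (-10 - (-2)·1.0000) / (6) = -1.3333
  q = (3 - (-4)·3.0000) / (6) = 2.5000
Iteration 2:
  p = (-10 - (-2)·2.5000) / (6) = -0.8333
  q = (3 - (-4)·-1.3333) / (6) = -0.3889
Iteration 3:
  p = (-10 - (-2)·-0.3889) / (6) = -1.7963
  q = (3 - (-4)·-0.8333) / (6) = -0.0555
Iteration 4:
  p = (-10 - (-2)·-0.0555) / (6) = -1.6852
  q = (3 - (-4)·-1.7963) / (6) = -0.6975

(-1.6852, -0.6975)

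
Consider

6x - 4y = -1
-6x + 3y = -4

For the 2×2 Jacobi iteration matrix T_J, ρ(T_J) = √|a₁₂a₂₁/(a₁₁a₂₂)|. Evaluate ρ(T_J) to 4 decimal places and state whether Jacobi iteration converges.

a₁₂a₂₁/(a₁₁a₂₂) = (-4)·(-6) / ((6)·(3)) = 1.333333
ρ = √|1.333333| = √1.333333 = 1.1547
ρ > 1, so Jacobi diverges

1.1547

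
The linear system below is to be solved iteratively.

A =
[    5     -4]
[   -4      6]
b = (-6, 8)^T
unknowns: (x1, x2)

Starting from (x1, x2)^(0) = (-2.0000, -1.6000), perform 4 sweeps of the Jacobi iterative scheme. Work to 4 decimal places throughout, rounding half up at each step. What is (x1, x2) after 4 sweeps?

(-0.7734, 0.3627)

Iteration 1:
  x1 = (-6 - (-4)·-1.6000) / (5) = -2.4800
  x2 = (8 - (-4)·-2.0000) / (6) = 0.0000
Iteration 2:
  x1 = (-6 - (-4)·0.0000) / (5) = -1.2000
  x2 = (8 - (-4)·-2.4800) / (6) = -0.3200
Iteration 3:
  x1 = (-6 - (-4)·-0.3200) / (5) = -1.4560
  x2 = (8 - (-4)·-1.2000) / (6) = 0.5333
Iteration 4:
  x1 = (-6 - (-4)·0.5333) / (5) = -0.7734
  x2 = (8 - (-4)·-1.4560) / (6) = 0.3627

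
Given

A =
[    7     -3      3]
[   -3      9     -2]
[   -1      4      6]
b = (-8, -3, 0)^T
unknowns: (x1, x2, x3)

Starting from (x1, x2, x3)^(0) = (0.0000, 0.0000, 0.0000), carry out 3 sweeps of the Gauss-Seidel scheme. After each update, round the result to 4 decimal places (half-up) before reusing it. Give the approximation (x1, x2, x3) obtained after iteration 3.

(-1.5975, -0.8065, 0.2714)

Iteration 1:
  x1 = (-8 - (-3)·0.0000 - (3)·0.0000) / (7) = -1.1429
  x2 = (-3 - (-3)·-1.1429 - (-2)·0.0000) / (9) = -0.7143
  x3 = (0 - (-1)·-1.1429 - (4)·-0.7143) / (6) = 0.2857
Iteration 2:
  x1 = (-8 - (-3)·-0.7143 - (3)·0.2857) / (7) = -1.5714
  x2 = (-3 - (-3)·-1.5714 - (-2)·0.2857) / (9) = -0.7936
  x3 = (0 - (-1)·-1.5714 - (4)·-0.7936) / (6) = 0.2672
Iteration 3:
  x1 = (-8 - (-3)·-0.7936 - (3)·0.2672) / (7) = -1.5975
  x2 = (-3 - (-3)·-1.5975 - (-2)·0.2672) / (9) = -0.8065
  x3 = (0 - (-1)·-1.5975 - (4)·-0.8065) / (6) = 0.2714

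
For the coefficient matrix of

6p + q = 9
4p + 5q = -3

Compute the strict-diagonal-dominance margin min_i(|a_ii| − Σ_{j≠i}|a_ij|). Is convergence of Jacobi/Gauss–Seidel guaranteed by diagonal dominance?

1

row 1: |6| − (1) = 5
row 2: |5| − (4) = 1
minimum over rows = 1 → strictly diagonally dominant (convergence guaranteed)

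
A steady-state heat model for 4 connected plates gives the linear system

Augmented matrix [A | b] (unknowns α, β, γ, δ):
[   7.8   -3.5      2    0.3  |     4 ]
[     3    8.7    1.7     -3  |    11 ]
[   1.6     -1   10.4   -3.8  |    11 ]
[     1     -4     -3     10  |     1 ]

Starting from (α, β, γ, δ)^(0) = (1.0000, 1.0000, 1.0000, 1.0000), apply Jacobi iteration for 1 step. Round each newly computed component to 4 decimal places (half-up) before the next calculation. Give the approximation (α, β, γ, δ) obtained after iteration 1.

Iteration 1:
  α = (4 - (-3.5)·1.0000 - (2)·1.0000 - (0.3)·1.0000) / (7.8) = 0.6667
  β = (11 - (3)·1.0000 - (1.7)·1.0000 - (-3)·1.0000) / (8.7) = 1.0690
  γ = (11 - (1.6)·1.0000 - (-1)·1.0000 - (-3.8)·1.0000) / (10.4) = 1.3654
  δ = (1 - (1)·1.0000 - (-4)·1.0000 - (-3)·1.0000) / (10) = 0.7000

(0.6667, 1.0690, 1.3654, 0.7000)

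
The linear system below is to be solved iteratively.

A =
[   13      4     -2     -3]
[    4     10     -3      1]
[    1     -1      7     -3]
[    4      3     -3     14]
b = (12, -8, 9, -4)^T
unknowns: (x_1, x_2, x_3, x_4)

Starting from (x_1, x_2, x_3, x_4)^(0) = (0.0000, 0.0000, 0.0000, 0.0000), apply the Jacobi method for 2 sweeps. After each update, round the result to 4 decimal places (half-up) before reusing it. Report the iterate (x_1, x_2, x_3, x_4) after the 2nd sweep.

(1.3011, -0.7550, 0.9171, -0.1025)

Iteration 1:
  x_1 = (12 - (4)·0.0000 - (-2)·0.0000 - (-3)·0.0000) / (13) = 0.9231
  x_2 = (-8 - (4)·0.0000 - (-3)·0.0000 - (1)·0.0000) / (10) = -0.8000
  x_3 = (9 - (1)·0.0000 - (-1)·0.0000 - (-3)·0.0000) / (7) = 1.2857
  x_4 = (-4 - (4)·0.0000 - (3)·0.0000 - (-3)·0.0000) / (14) = -0.2857
Iteration 2:
  x_1 = (12 - (4)·-0.8000 - (-2)·1.2857 - (-3)·-0.2857) / (13) = 1.3011
  x_2 = (-8 - (4)·0.9231 - (-3)·1.2857 - (1)·-0.2857) / (10) = -0.7550
  x_3 = (9 - (1)·0.9231 - (-1)·-0.8000 - (-3)·-0.2857) / (7) = 0.9171
  x_4 = (-4 - (4)·0.9231 - (3)·-0.8000 - (-3)·1.2857) / (14) = -0.1025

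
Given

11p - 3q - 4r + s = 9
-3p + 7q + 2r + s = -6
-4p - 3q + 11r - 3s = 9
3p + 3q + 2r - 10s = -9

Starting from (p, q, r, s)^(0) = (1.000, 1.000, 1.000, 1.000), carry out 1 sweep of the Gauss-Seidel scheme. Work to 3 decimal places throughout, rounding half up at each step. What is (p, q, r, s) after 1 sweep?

Iteration 1:
  p = (9 - (-3)·1.000 - (-4)·1.000 - (1)·1.000) / (11) = 1.364
  q = (-6 - (-3)·1.364 - (2)·1.000 - (1)·1.000) / (7) = -0.701
  r = (9 - (-4)·1.364 - (-3)·-0.701 - (-3)·1.000) / (11) = 1.396
  s = (-9 - (3)·1.364 - (3)·-0.701 - (2)·1.396) / (-10) = 1.378

(1.364, -0.701, 1.396, 1.378)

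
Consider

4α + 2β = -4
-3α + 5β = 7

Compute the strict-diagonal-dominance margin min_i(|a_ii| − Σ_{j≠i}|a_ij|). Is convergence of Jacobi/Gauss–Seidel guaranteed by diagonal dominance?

2

row 1: |4| − (2) = 2
row 2: |5| − (3) = 2
minimum over rows = 2 → strictly diagonally dominant (convergence guaranteed)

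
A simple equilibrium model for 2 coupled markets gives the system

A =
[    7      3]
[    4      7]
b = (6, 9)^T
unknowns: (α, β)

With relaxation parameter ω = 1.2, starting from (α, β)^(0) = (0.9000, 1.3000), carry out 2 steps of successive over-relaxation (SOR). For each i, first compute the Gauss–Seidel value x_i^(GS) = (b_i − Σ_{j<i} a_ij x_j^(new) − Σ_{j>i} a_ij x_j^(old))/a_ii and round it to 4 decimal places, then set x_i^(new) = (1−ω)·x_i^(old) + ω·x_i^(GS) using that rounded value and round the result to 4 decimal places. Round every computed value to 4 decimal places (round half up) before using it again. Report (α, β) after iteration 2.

(0.3962, 1.0393)

Iteration 1:
  α: GS value = (6 - (3)·1.3000) / (7) = 0.3000;  α ← (1−ω)·0.9000 + ω·0.3000 = 0.1800
  β: GS value = (9 - (4)·0.1800) / (7) = 1.1829;  β ← (1−ω)·1.3000 + ω·1.1829 = 1.1595
Iteration 2:
  α: GS value = (6 - (3)·1.1595) / (7) = 0.3602;  α ← (1−ω)·0.1800 + ω·0.3602 = 0.3962
  β: GS value = (9 - (4)·0.3962) / (7) = 1.0593;  β ← (1−ω)·1.1595 + ω·1.0593 = 1.0393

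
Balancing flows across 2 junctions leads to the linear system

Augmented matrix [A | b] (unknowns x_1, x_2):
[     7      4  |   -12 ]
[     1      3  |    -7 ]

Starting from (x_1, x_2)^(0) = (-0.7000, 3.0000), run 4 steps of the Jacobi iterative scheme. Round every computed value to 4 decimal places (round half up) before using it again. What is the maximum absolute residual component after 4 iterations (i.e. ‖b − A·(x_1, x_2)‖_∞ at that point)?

Iteration 1:
  x_1 = (-12 - (4)·3.0000) / (7) = -3.4286
  x_2 = (-7 - (1)·-0.7000) / (3) = -2.1000
Iteration 2:
  x_1 = (-12 - (4)·-2.1000) / (7) = -0.5143
  x_2 = (-7 - (1)·-3.4286) / (3) = -1.1905
Iteration 3:
  x_1 = (-12 - (4)·-1.1905) / (7) = -1.0340
  x_2 = (-7 - (1)·-0.5143) / (3) = -2.1619
Iteration 4:
  x_1 = (-12 - (4)·-2.1619) / (7) = -0.4789
  x_2 = (-7 - (1)·-1.0340) / (3) = -1.9887
Residual b − A·x = (-0.6929, -0.5550); ∞-norm = 0.6929

0.6929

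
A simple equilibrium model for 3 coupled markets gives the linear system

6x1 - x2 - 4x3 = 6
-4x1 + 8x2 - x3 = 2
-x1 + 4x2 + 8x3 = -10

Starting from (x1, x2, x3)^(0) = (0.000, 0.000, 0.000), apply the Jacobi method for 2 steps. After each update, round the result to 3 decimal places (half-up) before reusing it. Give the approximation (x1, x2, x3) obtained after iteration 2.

Iteration 1:
  x1 = (6 - (-1)·0.000 - (-4)·0.000) / (6) = 1.000
  x2 = (2 - (-4)·0.000 - (-1)·0.000) / (8) = 0.250
  x3 = (-10 - (-1)·0.000 - (4)·0.000) / (8) = -1.250
Iteration 2:
  x1 = (6 - (-1)·0.250 - (-4)·-1.250) / (6) = 0.208
  x2 = (2 - (-4)·1.000 - (-1)·-1.250) / (8) = 0.594
  x3 = (-10 - (-1)·1.000 - (4)·0.250) / (8) = -1.250

(0.208, 0.594, -1.250)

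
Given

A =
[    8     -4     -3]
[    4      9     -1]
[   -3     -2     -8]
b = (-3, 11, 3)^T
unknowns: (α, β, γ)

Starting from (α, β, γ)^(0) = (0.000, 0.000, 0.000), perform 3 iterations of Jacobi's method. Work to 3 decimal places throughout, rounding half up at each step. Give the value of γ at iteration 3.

-0.747

Iteration 1:
  α = (-3 - (-4)·0.000 - (-3)·0.000) / (8) = -0.375
  β = (11 - (4)·0.000 - (-1)·0.000) / (9) = 1.222
  γ = (3 - (-3)·0.000 - (-2)·0.000) / (-8) = -0.375
Iteration 2:
  α = (-3 - (-4)·1.222 - (-3)·-0.375) / (8) = 0.095
  β = (11 - (4)·-0.375 - (-1)·-0.375) / (9) = 1.347
  γ = (3 - (-3)·-0.375 - (-2)·1.222) / (-8) = -0.540
Iteration 3:
  α = (-3 - (-4)·1.347 - (-3)·-0.540) / (8) = 0.096
  β = (11 - (4)·0.095 - (-1)·-0.540) / (9) = 1.120
  γ = (3 - (-3)·0.095 - (-2)·1.347) / (-8) = -0.747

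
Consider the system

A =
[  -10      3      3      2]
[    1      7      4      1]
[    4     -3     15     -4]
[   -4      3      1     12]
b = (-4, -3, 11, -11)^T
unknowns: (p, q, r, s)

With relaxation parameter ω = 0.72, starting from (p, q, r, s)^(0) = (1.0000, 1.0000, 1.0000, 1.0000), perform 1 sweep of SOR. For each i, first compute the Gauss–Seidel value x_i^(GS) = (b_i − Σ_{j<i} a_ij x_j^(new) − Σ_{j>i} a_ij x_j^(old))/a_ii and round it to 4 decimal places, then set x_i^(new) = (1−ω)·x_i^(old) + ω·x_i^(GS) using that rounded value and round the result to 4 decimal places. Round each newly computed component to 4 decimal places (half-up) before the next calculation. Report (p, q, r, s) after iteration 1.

Iteration 1:
  p: GS value = (-4 - (3)·1.0000 - (3)·1.0000 - (2)·1.0000) / (-10) = 1.2000;  p ← (1−ω)·1.0000 + ω·1.2000 = 1.1440
  q: GS value = (-3 - (1)·1.1440 - (4)·1.0000 - (1)·1.0000) / (7) = -1.3063;  q ← (1−ω)·1.0000 + ω·-1.3063 = -0.6605
  r: GS value = (11 - (4)·1.1440 - (-3)·-0.6605 - (-4)·1.0000) / (15) = 0.5628;  r ← (1−ω)·1.0000 + ω·0.5628 = 0.6852
  s: GS value = (-11 - (-4)·1.1440 - (3)·-0.6605 - (1)·0.6852) / (12) = -0.4273;  s ← (1−ω)·1.0000 + ω·-0.4273 = -0.0277

(1.1440, -0.6605, 0.6852, -0.0277)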